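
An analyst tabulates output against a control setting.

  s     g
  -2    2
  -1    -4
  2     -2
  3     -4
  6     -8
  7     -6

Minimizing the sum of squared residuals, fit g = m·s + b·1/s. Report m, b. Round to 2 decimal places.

Compute the Gram sums: Σs·s = 103, Σs·1/s = 6, Σ1/s·1/s = 2927/1764.
Moment sums: Σs·g = -106, Σ1/s·g = -32/21.
Determinant 103·(2927/1764) − 6² = 237977/1764.
m = ((-106)·(2927/1764) − 6·(-32/21))/(237977/1764) = -294134/237977; b = (103·(-32/21) − 6·(-106))/(237977/1764) = 845040/237977.

m = -1.24, b = 3.55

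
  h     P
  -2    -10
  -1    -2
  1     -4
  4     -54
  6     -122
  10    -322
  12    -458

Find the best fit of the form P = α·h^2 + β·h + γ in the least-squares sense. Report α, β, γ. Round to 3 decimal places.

Normal-equation sums: Σh^2·h^2 = 32306, Σh^2·h = 3000, Σh^2 = 302, Σh·h = 302, Σh = 30, Σ1 = 7.
Moment sums: Σh^2·P = -103454, Σh·P = -9646, ΣP = -972.
So MᵀM·[α, β, γ]ᵀ = MᵀP: [[32306, 3000, 302]; [3000, 302, 30]; [302, 30, 7]]·[α, β, γ]ᵀ = [-103454, -9646, -972]ᵀ.
Solving the 3×3 system (Gaussian elimination) gives α = -2312407/758969, β = -1240057/758969, γ = -309892/758969.

α = -3.047, β = -1.634, γ = -0.408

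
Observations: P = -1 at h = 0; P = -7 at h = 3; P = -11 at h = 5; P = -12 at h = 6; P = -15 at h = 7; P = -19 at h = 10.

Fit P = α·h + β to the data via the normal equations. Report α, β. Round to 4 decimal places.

α = -1.8215, β = -1.4221

From the data, Σh·h = 219, Σh = 31, Σ1 = 6.
For XᵀP: Σh·P = -443, ΣP = -65.
XᵀX·[α, β]ᵀ = XᵀP becomes [[219, 31]; [31, 6]]·[α, β]ᵀ = [-443, -65]ᵀ.
det = 219·6 − 31² = 353.
α = ((-443)·6 − 31·(-65))/353 = -643/353; β = (219·(-65) − 31·(-443))/353 = -502/353.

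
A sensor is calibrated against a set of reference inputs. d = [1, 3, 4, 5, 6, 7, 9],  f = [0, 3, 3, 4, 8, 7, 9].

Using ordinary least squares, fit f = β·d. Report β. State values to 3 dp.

Compute the Gram sums: Σd·d = 217.
Right-hand side: Σd·f = 219.
β = 219/217 = 1.00922.

β = 1.009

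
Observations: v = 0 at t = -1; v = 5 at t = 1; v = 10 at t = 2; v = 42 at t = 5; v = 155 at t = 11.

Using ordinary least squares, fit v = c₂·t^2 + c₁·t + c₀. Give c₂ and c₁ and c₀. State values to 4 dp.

c₂ = 1.0082, c₁ = 2.8952, c₀ = 1.3273

With design matrix X, XᵀX = [[15284, 1464, 152]; [1464, 152, 18]; [152, 18, 5]] and Xᵀv = [19850, 1940, 212]ᵀ.
Inverting the 3×3 Gram matrix, [c₂, c₁, c₀]ᵀ = [6253/6202, 8978/3101, 588/443]ᵀ.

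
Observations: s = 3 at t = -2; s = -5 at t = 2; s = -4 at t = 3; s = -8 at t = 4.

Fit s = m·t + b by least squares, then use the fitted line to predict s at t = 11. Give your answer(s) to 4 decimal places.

Entries of AᵀA: Σt·t = 33, Σt = 7, Σ1 = 4.
For Aᵀs: Σt·s = -60, Σs = -14.
So AᵀA·[m, b]ᵀ = Aᵀs: [[33, 7]; [7, 4]]·[m, b]ᵀ = [-60, -14]ᵀ.
Determinant 33·4 − 7² = 83.
m = ((-60)·4 − 7·(-14))/83 = -142/83; b = (33·(-14) − 7·(-60))/83 = -42/83.
At t = 11: ŝ = (-142/83)·(11) + (-42/83)·(1) = -1604/83.

ŝ = -19.3253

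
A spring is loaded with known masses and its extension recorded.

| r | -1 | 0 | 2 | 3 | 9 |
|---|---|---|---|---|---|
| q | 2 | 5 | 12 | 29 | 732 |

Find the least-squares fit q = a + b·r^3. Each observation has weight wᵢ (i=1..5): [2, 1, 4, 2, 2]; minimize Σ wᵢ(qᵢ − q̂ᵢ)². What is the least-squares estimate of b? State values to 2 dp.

Compute the Gram sums: Σwᵢ·1 = 11, Σwᵢ·r^3 = 1542, Σwᵢ·r^3·r^3 = 1064598.
Moment sums: Σwᵢ·q = 1579, Σwᵢ·r^3·q = 1069202.
Normal equations: [[11, 1542]; [1542, 1064598]]·[a, b]ᵀ = [1579, 1069202]ᵀ.
det = 11·1064598 − 1542² = 9332814.
a = (1579·1064598 − 1542·1069202)/9332814 = 5381793/1555469; b = (11·1069202 − 1542·1579)/9332814 = 4663202/4666407.

b = 1.00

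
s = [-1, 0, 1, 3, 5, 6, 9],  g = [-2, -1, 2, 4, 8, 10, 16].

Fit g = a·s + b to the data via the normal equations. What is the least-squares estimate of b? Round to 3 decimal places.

From the data, Σs·s = 153, Σs = 23, Σ1 = 7.
And Σs·g = 260, Σg = 37.
Normal equations: [[153, 23]; [23, 7]]·[a, b]ᵀ = [260, 37]ᵀ.
Δ = 153·7 − 23² = 542.
a = (260·7 − 23·37)/542 = 969/542; b = (153·37 − 23·260)/542 = -319/542.

b = -0.589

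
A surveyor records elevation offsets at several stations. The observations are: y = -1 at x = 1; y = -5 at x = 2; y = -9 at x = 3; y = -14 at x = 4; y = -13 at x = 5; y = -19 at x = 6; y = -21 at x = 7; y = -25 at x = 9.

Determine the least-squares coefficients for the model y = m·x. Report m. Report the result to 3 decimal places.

m = -2.919

Setting ∂/∂m … = 0 gives: 221·m = -645.
Hence m = -645 / 221 ≈ -2.91855.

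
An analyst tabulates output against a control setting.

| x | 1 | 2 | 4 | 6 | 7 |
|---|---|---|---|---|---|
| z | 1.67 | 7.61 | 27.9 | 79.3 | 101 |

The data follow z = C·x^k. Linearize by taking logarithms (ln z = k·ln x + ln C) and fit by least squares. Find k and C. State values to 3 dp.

Taking logs, ln z = k·ln x + ln C, so regress ln z on ln x.
Σln x = 5.8171, Σ(ln x)² = 9.3992, Σln z = 14.8593, Σln x·ln z = 22.8376.
Equations: 9.3992·k + 5.8171·ln C = 22.8376;  5.8171·k + 5·ln C = 14.8593.
Δ = 9.3992·5 − (5.8171)² = 13.1574; k = (22.8376·5 − 5.8171·14.8593)/13.1574 = 2.10907, ln C = (9.3992·14.8593 − 5.8171·22.8376)/13.1574 = 0.51812, so C = exp(0.51812) = 1.67886.

k = 2.109, C = 1.679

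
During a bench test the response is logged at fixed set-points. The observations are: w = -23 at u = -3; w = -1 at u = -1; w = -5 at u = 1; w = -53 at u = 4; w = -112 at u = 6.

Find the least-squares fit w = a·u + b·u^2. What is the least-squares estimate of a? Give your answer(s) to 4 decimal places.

Normal-equation sums: Σu·u = 63, Σu·u^2 = 253, Σu^2·u^2 = 1635.
Right-hand side: Σu·w = -819, Σu^2·w = -5093.
So MᵀM·[a, b]ᵀ = Mᵀw: [[63, 253]; [253, 1635]]·[a, b]ᵀ = [-819, -5093]ᵀ.
Eliminating b: 1635·(row 1) − 253·(row 2) gives 38996·a = 1635·(-819) − 253·(-5093) = -50536, so a = -12634/9749.
Then b = ((-5093) − 253·(-12634/9749))/1635 = -28413/9749.

a = -1.2959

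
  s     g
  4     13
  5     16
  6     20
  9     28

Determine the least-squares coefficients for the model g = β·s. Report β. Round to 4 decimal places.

MᵀM·[β]ᵀ = Mᵀg reads: 158·β = 504.
β = 504/158 = 3.18987.

β = 3.1899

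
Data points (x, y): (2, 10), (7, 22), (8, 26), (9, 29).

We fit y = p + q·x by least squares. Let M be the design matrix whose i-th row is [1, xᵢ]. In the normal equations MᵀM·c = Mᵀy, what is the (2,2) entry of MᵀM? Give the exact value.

Row 2 ↔ basis x, column 2 ↔ basis x, so (MᵀM)_{2,2} = Σᵢ (x)·(x) = (2)·(2) + (7)·(7) + (8)·(8) + (9)·(9) = 198.

198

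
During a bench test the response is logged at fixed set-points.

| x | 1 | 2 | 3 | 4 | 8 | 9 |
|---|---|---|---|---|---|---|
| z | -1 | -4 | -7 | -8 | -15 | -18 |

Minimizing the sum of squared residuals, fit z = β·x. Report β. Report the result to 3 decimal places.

β = -1.966

From the data, Σx·x = 175.
Right-hand side: Σx·z = -344.
So MᵀM·[β]ᵀ = Mᵀz: [[175]]·[β]ᵀ = [-344]ᵀ.
β = (-344)/175 = -1.96571.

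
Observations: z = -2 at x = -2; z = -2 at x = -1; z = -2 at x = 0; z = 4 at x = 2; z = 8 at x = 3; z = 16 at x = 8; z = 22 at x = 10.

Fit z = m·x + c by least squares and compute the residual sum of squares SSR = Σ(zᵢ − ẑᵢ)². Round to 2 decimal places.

SSR = 12.82

The normal equations are: 182·m + 20·c = 386;  20·m + 7·c = 44.
Δ = 182·7 − 20² = 874.
m = (386·7 − 20·44)/874 = 911/437; c = (182·44 − 20·386)/874 = 144/437.
Residuals: 804/437, -107/437, -1018/437, -218/437, 619/437, -440/437, 360/437; SSR = 5602/437.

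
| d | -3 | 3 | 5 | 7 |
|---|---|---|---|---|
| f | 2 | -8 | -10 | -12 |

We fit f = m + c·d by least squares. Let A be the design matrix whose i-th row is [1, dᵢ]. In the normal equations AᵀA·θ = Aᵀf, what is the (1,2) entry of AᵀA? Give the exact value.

12

Row 1 ↔ basis 1, column 2 ↔ basis d, so (AᵀA)_{1,2} = Σᵢ d = (1)·(-3) + (1)·(3) + (1)·(5) + (1)·(7) = 12.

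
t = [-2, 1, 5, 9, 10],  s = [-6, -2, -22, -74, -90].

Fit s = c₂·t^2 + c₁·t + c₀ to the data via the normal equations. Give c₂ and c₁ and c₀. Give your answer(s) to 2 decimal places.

Setting ∂/∂c₂ … = 0 gives: 17203·c₂ + 1847·c₁ + 211·c₀ = -15570;  1847·c₂ + 211·c₁ + 23·c₀ = -1666;  211·c₂ + 23·c₁ + 5·c₀ = -194.
(Σt^2·t^2 = 17203, Σt^2·t = 1847, Σt^2 = 211, Σt·t = 211, Σt = 23, Σ1 = 5, Σt^2·s = -15570, Σt·s = -1666, Σs = -194.)
Inverting the 3×3 Gram matrix, [c₂, c₁, c₀]ᵀ = [-30853/32799, 15839/32799, -14488/10933]ᵀ.

c₂ = -0.94, c₁ = 0.48, c₀ = -1.33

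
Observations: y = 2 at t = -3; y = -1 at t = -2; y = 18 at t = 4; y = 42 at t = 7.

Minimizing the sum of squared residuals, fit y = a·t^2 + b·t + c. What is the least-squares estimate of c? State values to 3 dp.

c = 1.166

Entries of AᵀA: Σt^2·t^2 = 2754, Σt^2·t = 372, Σt^2 = 78, Σt·t = 78, Σt = 6, Σ1 = 4.
For Aᵀy: Σt^2·y = 2360, Σt·y = 362, Σy = 61.
AᵀA·[a, b, c]ᵀ = Aᵀy becomes [[2754, 372, 78]; [372, 78, 6]; [78, 6, 4]]·[a, b, c]ᵀ = [2360, 362, 61]ᵀ.
Row-reducing yields a = 3929/6684, b = 11683/6684, c = 2597/2228.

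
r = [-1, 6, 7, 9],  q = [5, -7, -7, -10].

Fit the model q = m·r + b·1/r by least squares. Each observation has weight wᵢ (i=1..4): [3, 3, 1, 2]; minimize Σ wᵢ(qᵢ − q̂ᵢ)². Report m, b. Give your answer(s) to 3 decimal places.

Normal-equation sums: Σwᵢ·r·r = 322, Σwᵢ·r·1/r = 9, Σwᵢ·1/r·1/r = 49667/15876.
Moment sums: Σwᵢ·r·q = -370, Σwᵢ·1/r·q = -391/18.
Eliminating b: (49667/15876)·(row 1) − 9·(row 2) gives (1050487/1134)·m = (49667/15876)·(-370) − 9·(-391/18) = -3818258/3969, so m = -7636516/7353409.
Then b = ((-391/18) − 9·(-7636516/7353409))/(49667/15876) = -4155606/1050487.

m = -1.039, b = -3.956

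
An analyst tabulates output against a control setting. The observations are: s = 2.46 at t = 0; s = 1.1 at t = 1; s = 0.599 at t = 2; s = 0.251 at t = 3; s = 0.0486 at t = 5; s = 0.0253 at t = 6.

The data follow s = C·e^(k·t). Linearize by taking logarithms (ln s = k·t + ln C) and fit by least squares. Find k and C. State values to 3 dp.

Linearized form: ln s = k·t + ln C. From the 6 transformed points,
Sums: Σt = 17.0000, Σ(t)² = 75.0000, Σln s = -7.6004, Σt·ln s = -42.2589.
Normal system: [[75.0000, 17.0000]; [17.0000, 6]]·[k, ln C]ᵀ = [-42.2589, -7.6004]ᵀ.
Solving (det = 161.0000): k = -0.77234, ln C = 0.92156, so C = exp(0.92156) = 2.51321.

k = -0.772, C = 2.513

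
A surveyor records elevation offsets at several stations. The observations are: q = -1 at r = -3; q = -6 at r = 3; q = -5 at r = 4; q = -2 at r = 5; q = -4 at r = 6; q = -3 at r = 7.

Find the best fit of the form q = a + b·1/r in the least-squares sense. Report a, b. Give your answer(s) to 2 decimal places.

a = -2.70, b = -6.34

Forming AᵀA = [[6, 319/420]; [319/420, 7309/19600]] and Aᵀq = [-21, -1853/420]ᵀ gives AᵀA·[a, b]ᵀ = Aᵀq.
det = 6·(7309/19600) − (319/420)² = 11717/7056.
a = ((-21)·(7309/19600) − (319/420)·(-1853/420))/(11717/7056) = -790294/292925; b = (6·(-1853/420) − (319/420)·(-21))/(11717/7056) = -371196/58585.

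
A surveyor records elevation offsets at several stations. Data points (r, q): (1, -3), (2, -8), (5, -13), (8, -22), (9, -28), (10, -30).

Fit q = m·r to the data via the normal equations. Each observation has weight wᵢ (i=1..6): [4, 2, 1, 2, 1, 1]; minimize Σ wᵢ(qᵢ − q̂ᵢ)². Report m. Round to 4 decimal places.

Compute the Gram sums: Σwᵢ·r·r = 346.
For XᵀWq: Σwᵢ·r·q = -1013.
XᵀWX·[m]ᵀ = XᵀWq becomes [[346]]·[m]ᵀ = [-1013]ᵀ.
Hence m = -1013 / 346 ≈ -2.92775.

m = -2.9277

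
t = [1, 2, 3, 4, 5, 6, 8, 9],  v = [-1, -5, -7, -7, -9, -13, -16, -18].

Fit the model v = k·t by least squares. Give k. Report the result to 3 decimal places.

k = -2.004

From the data, Σt·t = 236.
Moment sums: Σt·v = -473.
MᵀM·[k]ᵀ = Mᵀv becomes [[236]]·[k]ᵀ = [-473]ᵀ.
Hence k = -473 / 236 ≈ -2.00424.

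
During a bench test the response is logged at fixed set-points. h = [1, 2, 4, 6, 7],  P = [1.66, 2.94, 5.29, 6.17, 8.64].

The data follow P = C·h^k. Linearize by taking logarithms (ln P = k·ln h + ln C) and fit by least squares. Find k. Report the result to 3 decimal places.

k = 0.800

With ln Pᵢ as the transformed response and ln hᵢ as the regressor:
Σln h = 5.8171, Σ(ln h)² = 9.3992, Σln P = 7.2271, Σln h·ln P = 10.5134.
Equations: 9.3992·k + 5.8171·ln C = 10.5134;  5.8171·k + 5·ln C = 7.2271.
Δ = 9.3992·5 − (5.8171)² = 13.1574; k = (10.5134·5 − 5.8171·7.2271)/13.1574 = 0.80001, ln C = (9.3992·7.2271 − 5.8171·10.5134)/13.1574 = 0.51468.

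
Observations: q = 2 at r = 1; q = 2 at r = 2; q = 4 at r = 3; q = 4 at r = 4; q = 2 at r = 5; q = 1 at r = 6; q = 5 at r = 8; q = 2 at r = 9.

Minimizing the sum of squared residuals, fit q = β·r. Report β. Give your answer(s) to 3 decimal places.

From the data, Σr·r = 236.
Moment sums: Σr·q = 108.
β = 108/236 = 0.457627.

β = 0.458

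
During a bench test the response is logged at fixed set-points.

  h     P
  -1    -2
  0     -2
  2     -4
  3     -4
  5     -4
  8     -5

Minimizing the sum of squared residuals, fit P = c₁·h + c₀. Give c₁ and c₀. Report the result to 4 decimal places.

Normal-equation sums: Σh·h = 103, Σh = 17, Σ1 = 6.
And Σh·P = -78, ΣP = -21.
So XᵀX·[c₁, c₀]ᵀ = XᵀP: [[103, 17]; [17, 6]]·[c₁, c₀]ᵀ = [-78, -21]ᵀ.
Δ = 103·6 − 17² = 329.
c₁ = ((-78)·6 − 17·(-21))/329 = -111/329; c₀ = (103·(-21) − 17·(-78))/329 = -837/329.

c₁ = -0.3374, c₀ = -2.5441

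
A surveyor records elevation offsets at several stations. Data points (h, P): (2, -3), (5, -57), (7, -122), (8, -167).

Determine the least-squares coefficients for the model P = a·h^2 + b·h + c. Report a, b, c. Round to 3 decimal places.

a = -3.159, b = 4.402, c = 0.689

Sums needed: Σh^2·h^2 = 7138, Σh^2·h = 988, Σh^2 = 142, Σh·h = 142, Σh = 22, Σ1 = 4.
And Σh^2·P = -18103, Σh·P = -2481, ΣP = -349.
Row-reducing yields a = -139/44, b = 581/132, c = 91/132.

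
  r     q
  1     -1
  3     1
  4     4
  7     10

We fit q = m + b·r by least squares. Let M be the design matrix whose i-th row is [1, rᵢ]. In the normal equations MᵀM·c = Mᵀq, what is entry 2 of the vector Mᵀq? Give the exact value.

88

Entry 2 ↔ basis r, so (Mᵀq)_{2} = Σᵢ (r)·qᵢ = (1)·(-1) + (3)·(1) + (4)·(4) + (7)·(10) = 88.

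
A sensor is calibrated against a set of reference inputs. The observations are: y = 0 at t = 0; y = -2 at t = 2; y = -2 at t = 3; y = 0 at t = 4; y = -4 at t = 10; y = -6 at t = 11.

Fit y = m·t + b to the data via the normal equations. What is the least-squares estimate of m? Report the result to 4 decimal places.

The normal system AᵀA·[m, b]ᵀ = Aᵀy is [[250, 30]; [30, 6]]·[m, b]ᵀ = [-116, -14]ᵀ.
Δ = 250·6 − 30² = 600.
m = ((-116)·6 − 30·(-14))/600 = -23/50; b = (250·(-14) − 30·(-116))/600 = -1/30.

m = -0.4600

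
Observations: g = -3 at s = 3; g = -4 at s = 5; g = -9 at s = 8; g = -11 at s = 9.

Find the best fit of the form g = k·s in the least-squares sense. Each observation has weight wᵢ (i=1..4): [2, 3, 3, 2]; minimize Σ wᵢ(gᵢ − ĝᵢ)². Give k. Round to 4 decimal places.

k = -1.1007

Forming AᵀWA = [[447]] and AᵀWg = [-492]ᵀ gives AᵀWA·[k]ᵀ = AᵀWg.
k = (-492)/447 = -1.10067.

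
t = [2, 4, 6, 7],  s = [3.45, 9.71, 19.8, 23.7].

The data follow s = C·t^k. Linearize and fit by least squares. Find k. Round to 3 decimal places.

Taking logs, ln s = k·ln t + ln C, so regress ln s on ln t.
Σln t = 5.8171, Σ(ln t)² = 9.3992, Σln s = 9.6627, Σln t·ln s = 15.5190.
Normal system: [[9.3992, 5.8171]; [5.8171, 4]]·[k, ln C]ᵀ = [15.5190, 9.6627]ᵀ.
Slope k = (n·Σln t·ln s − Σln t·Σln s)/(n·Σ(ln t)² − (Σln t)²) = (4·15.5190 − 5.8171·9.6627)/3.7582 = 1.56115; ln C = (Σln s − k·Σln t)/n = 0.14532.

k = 1.561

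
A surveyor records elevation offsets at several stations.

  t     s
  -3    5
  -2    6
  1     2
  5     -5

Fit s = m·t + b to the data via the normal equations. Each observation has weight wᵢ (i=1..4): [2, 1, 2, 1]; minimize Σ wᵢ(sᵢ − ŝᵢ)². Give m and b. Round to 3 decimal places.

Setting ∂/∂m … = 0 gives: 49·m + (-1)·b = -63;  (-1)·m + 6·b = 15.
det = 49·6 − (-1)² = 293.
m = ((-63)·6 − (-1)·15)/293 = -363/293; b = (49·15 − (-1)·(-63))/293 = 672/293.

m = -1.239, b = 2.294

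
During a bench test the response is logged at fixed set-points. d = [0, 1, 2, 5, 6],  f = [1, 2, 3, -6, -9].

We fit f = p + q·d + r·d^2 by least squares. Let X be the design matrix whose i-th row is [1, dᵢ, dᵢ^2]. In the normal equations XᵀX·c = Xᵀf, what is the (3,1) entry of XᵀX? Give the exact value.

Row 3 ↔ basis d^2, column 1 ↔ basis 1, so (XᵀX)_{3,1} = Σᵢ d^2 = (0)·(1) + (1)·(1) + (4)·(1) + (25)·(1) + (36)·(1) = 66.

66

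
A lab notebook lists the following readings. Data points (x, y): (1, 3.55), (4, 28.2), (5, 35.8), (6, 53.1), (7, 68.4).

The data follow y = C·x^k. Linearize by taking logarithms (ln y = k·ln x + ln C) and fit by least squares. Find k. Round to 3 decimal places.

Linearized form: ln y = k·ln x + ln C. From the 5 transformed points,
AᵀA = [[11.5091, 6.7334]; [6.7334, 5]], rhs = [25.7271, 16.3818]ᵀ  (here Σln x = 6.7334, Σ(ln x)² = 11.5091, Σln y = 16.3818, Σln x·ln y = 25.7271).
Solving (det = 12.2067): k = 1.50170, ln C = 1.25404.

k = 1.502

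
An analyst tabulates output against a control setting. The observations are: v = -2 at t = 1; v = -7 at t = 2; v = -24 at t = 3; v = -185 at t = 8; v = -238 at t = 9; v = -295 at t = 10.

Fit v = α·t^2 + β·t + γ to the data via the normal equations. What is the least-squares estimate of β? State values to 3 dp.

β = 1.996

With design matrix M, MᵀM = [[20755, 2277, 259]; [2277, 259, 33]; [259, 33, 6]] and Mᵀv = [-60864, -6660, -751]ᵀ.
Row-reducing yields α = -233/74, β = 22899/11470, γ = -1321/5735.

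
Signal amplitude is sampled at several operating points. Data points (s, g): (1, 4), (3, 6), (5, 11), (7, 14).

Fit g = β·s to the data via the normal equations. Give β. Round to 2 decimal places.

With design matrix X, XᵀX = [[84]] and Xᵀg = [175]ᵀ.
Hence β = 175 / 84 ≈ 2.08333.

β = 2.08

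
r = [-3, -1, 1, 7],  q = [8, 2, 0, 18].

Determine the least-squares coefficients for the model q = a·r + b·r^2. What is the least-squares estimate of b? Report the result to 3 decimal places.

MᵀM·[a, b]ᵀ = Mᵀq reads: 60·a + 316·b = 100;  316·a + 2484·b = 956.
(Σr·r = 60, Σr·r^2 = 316, Σr^2·r^2 = 2484, Σr·q = 100, Σr^2·q = 956.)
Determinant 60·2484 − 316² = 49184.
a = (100·2484 − 316·956)/49184 = -1678/1537; b = (60·956 − 316·100)/49184 = 805/1537.

b = 0.524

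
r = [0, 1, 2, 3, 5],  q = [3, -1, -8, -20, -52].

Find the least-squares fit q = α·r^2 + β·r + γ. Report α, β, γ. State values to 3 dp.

Compute the Gram sums: Σr^2·r^2 = 723, Σr^2·r = 161, Σr^2 = 39, Σr·r = 39, Σr = 11, Σ1 = 5.
Moment sums: Σr^2·q = -1513, Σr·q = -337, Σq = -78.
Row-reducing yields α = -2375/1358, β = -3109/1358, γ = 2090/679.

α = -1.749, β = -2.289, γ = 3.078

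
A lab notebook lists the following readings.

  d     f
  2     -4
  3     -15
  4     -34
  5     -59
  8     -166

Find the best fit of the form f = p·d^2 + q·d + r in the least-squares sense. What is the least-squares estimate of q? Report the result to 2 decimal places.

q = 2.27

Entries of AᵀA: Σd^2·d^2 = 5074, Σd^2·d = 736, Σd^2 = 118, Σd·d = 118, Σd = 22, Σ1 = 5.
For Aᵀf: Σd^2·f = -12794, Σd·f = -1812, Σf = -278.
Row-reducing yields p = -5615/1911, q = 4346/1911, r = 340/91.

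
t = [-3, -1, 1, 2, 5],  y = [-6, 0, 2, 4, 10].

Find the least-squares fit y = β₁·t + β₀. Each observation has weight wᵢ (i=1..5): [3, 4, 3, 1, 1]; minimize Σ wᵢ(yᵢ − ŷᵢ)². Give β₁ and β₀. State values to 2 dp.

Compute the Gram sums: Σwᵢ·t·t = 63, Σwᵢ·t = -3, Σwᵢ·1 = 12.
For XᵀWy: Σwᵢ·t·y = 118, Σwᵢ·y = 2.
So XᵀWX·[β₁, β₀]ᵀ = XᵀWy: [[63, -3]; [-3, 12]]·[β₁, β₀]ᵀ = [118, 2]ᵀ.
det = 63·12 − (-3)² = 747.
β₁ = (118·12 − (-3)·2)/747 = 158/83; β₀ = (63·2 − (-3)·118)/747 = 160/249.

β₁ = 1.90, β₀ = 0.64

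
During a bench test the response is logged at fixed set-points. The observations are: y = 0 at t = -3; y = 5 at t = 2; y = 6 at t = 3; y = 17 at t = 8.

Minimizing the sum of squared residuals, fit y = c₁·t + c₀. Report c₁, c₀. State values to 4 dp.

Forming AᵀA = [[86, 10]; [10, 4]] and Aᵀy = [164, 28]ᵀ gives AᵀA·[c₁, c₀]ᵀ = Aᵀy.
det = 86·4 − 10² = 244.
c₁ = (164·4 − 10·28)/244 = 94/61; c₀ = (86·28 − 10·164)/244 = 192/61.

c₁ = 1.5410, c₀ = 3.1475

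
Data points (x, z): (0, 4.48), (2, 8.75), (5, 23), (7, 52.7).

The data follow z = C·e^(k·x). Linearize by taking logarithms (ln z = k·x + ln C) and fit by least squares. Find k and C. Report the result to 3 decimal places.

Taking logs, ln z = k·x + ln C, so regress ln z on x.
Σx = 14.0000, Σ(x)² = 78.0000, Σln z = 10.7688, Σx·ln z = 47.7679.
Equations: 78.0000·k + 14.0000·ln C = 47.7679;  14.0000·k + 4·ln C = 10.7688.
Solving (det = 116.0000): k = 0.34749, ln C = 1.47599, so C = exp(1.47599) = 4.37537.

k = 0.347, C = 4.375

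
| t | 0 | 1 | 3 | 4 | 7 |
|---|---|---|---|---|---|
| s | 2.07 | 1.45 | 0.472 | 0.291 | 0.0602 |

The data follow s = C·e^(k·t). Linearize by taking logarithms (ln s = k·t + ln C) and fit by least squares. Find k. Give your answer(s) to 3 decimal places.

k = -0.513

Let Y = ln s. Fitting Y = k·t + ln C by least squares:
AᵀA = [[75.0000, 15.0000]; [15.0000, 5]], rhs = [-26.4891, -3.6962]ᵀ  (here Σt = 15.0000, Σ(t)² = 75.0000, Σln s = -3.6962, Σt·ln s = -26.4891).
Slope k = (n·Σt·ln s − Σt·Σln s)/(n·Σ(t)² − (Σt)²) = (5·-26.4891 − 15.0000·-3.6962)/150.0000 = -0.51335; ln C = (Σln s − k·Σt)/n = 0.80082.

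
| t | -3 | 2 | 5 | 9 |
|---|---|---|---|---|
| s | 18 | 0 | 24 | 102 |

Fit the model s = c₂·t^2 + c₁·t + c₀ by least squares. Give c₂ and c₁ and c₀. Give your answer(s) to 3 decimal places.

c₂ = 1.535, c₁ = -2.241, c₀ = -2.378

MᵀM·[c₂, c₁, c₀]ᵀ = Mᵀs reads: 7283·c₂ + 835·c₁ + 119·c₀ = 9024;  835·c₂ + 119·c₁ + 13·c₀ = 984;  119·c₂ + 13·c₁ + 4·c₀ = 144.
(Σt^2·t^2 = 7283, Σt^2·t = 835, Σt^2 = 119, Σt·t = 119, Σt = 13, Σ1 = 4, Σt^2·s = 9024, Σt·s = 984, Σs = 144.)
Solving the 3×3 system (Gaussian elimination) gives c₂ = 7361/4796, c₁ = -977/436, c₀ = -5703/2398.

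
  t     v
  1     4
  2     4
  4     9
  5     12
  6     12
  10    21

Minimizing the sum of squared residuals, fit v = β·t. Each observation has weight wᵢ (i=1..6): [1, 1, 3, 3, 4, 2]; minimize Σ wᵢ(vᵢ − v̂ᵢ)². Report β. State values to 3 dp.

β = 2.136

The normal equations are: 472·β = 1008.
β = 1008/472 = 2.13559.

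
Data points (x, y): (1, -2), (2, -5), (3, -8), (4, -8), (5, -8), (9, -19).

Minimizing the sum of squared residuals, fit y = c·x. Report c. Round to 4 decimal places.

Entries of AᵀA: Σx·x = 136.
And Σx·y = -279.
Hence c = -279 / 136 ≈ -2.05147.

c = -2.0515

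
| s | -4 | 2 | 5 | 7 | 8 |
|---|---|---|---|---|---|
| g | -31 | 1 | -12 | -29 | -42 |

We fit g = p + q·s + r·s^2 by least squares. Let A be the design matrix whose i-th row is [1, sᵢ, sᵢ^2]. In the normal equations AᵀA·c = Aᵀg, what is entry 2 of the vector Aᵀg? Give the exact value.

-473

Entry 2 ↔ basis s, so (Aᵀg)_{2} = Σᵢ (s)·gᵢ = (-4)·(-31) + (2)·(1) + (5)·(-12) + (7)·(-29) + (8)·(-42) = -473.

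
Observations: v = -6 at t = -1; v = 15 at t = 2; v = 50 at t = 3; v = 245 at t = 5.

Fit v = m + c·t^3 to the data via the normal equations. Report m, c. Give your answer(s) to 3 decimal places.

Forming XᵀX = [[4, 159]; [159, 16419]] and Xᵀv = [304, 32101]ᵀ gives XᵀX·[m, c]ᵀ = Xᵀv.
det = 4·16419 − 159² = 40395.
m = (304·16419 − 159·32101)/40395 = -37561/13465; c = (4·32101 − 159·304)/40395 = 80068/40395.

m = -2.790, c = 1.982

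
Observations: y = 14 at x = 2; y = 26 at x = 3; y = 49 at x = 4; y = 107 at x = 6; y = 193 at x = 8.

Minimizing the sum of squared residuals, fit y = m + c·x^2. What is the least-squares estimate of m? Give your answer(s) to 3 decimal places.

m = 0.492

With design matrix A, AᵀA = [[5, 129]; [129, 5745]] and Aᵀy = [389, 17278]ᵀ.
det = 5·5745 − 129² = 12084.
m = (389·5745 − 129·17278)/12084 = 1981/4028; c = (5·17278 − 129·389)/12084 = 36209/12084.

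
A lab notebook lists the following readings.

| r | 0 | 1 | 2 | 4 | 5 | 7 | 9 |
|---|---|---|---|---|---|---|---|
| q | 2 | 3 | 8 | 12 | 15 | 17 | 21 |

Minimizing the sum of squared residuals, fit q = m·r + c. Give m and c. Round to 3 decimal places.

m = 2.156, c = 2.518

Setting ∂/∂m … = 0 gives: 176·m + 28·c = 450;  28·m + 7·c = 78.
(Σr·r = 176, Σr = 28, Σ1 = 7, Σr·q = 450, Σq = 78.)
det = 176·7 − 28² = 448.
m = (450·7 − 28·78)/448 = 69/32; c = (176·78 − 28·450)/448 = 141/56.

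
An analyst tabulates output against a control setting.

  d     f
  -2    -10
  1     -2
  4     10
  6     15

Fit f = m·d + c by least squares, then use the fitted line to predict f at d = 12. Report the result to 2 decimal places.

Setting ∂/∂m … = 0 gives: 57·m + 9·c = 148;  9·m + 4·c = 13.
det = 57·4 − 9² = 147.
m = (148·4 − 9·13)/147 = 475/147; c = (57·13 − 9·148)/147 = -197/49.
At d = 12: f̂ = (475/147)·(12) + (-197/49)·(1) = 1703/49.

f̂ = 34.76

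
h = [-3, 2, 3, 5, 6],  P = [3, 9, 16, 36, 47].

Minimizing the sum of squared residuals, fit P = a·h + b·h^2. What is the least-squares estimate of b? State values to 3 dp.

b = 0.977

Compute the Gram sums: Σh·h = 83, Σh·h^2 = 349, Σh^2·h^2 = 2099.
And Σh·P = 519, Σh^2·P = 2799.
Determinant 83·2099 − 349² = 52416.
a = (519·2099 − 349·2799)/52416 = 18755/8736; b = (83·2799 − 349·519)/52416 = 8531/8736.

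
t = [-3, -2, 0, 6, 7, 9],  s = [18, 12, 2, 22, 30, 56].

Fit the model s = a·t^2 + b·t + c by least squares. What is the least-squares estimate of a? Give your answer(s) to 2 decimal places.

The normal equations are: 10355·a + 1253·b + 179·c = 7008;  1253·a + 179·b + 17·c = 768;  179·a + 17·b + 6·c = 140.
(Σt^2·t^2 = 10355, Σt^2·t = 1253, Σt^2 = 179, Σt·t = 179, Σt = 17, Σ1 = 6, Σt^2·s = 7008, Σt·s = 768, Σs = 140.)
Solving the 3×3 system (Gaussian elimination) gives a = 779/832, b = -10397/4160, c = 2581/1040.

a = 0.94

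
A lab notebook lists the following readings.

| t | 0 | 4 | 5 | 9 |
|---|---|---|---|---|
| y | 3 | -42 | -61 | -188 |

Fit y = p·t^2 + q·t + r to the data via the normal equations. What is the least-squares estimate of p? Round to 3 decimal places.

p = -2.050

With design matrix M, MᵀM = [[7442, 918, 122]; [918, 122, 18]; [122, 18, 4]] and Mᵀy = [-17425, -2165, -288]ᵀ.
Row-reducing yields p = -41/20, q = -2251/820, r = 118/41.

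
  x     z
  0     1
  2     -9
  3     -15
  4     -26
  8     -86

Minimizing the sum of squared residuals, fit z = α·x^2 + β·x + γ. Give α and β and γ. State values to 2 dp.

From the data, Σx^2·x^2 = 4449, Σx^2·x = 611, Σx^2 = 93, Σx·x = 93, Σx = 17, Σ1 = 5.
Right-hand side: Σx^2·z = -6091, Σx·z = -855, Σz = -135.
So AᵀA·[α, β, γ]ᵀ = Aᵀz: [[4449, 611, 93]; [611, 93, 17]; [93, 17, 5]]·[α, β, γ]ᵀ = [-6091, -855, -135]ᵀ.
Solving the 3×3 system (Gaussian elimination) gives α = -1054/1001, β = -2434/1001, γ = 853/1001.

α = -1.05, β = -2.43, γ = 0.85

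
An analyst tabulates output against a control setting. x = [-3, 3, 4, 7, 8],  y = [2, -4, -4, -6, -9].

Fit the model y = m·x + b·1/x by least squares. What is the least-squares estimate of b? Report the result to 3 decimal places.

The normal system MᵀM·[m, b]ᵀ = Mᵀy is [[147, 5]; [5, 9053/28224]]·[m, b]ᵀ = [-148, -279/56]ᵀ.
Eliminating b: (9053/28224)·(row 1) − 5·(row 2) gives (4253/192)·m = (9053/28224)·(-148) − 5·(-279/56) = -159191/7056, so m = -636764/625191.
Then b = ((-279/56) − 5·(-636764/625191))/(9053/28224) = 1464/4253.

b = 0.344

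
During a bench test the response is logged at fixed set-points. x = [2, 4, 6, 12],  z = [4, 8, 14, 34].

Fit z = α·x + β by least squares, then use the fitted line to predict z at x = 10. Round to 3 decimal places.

The normal equations are: 200·α + 24·β = 532;  24·α + 4·β = 60.
Eliminating β: 4·(row 1) − 24·(row 2) gives 224·α = 4·532 − 24·60 = 688, so α = 43/14.
Then β = (60 − 24·(43/14))/4 = -24/7.
At x = 10: ẑ = (43/14)·(10) + (-24/7)·(1) = 191/7.

ẑ = 27.286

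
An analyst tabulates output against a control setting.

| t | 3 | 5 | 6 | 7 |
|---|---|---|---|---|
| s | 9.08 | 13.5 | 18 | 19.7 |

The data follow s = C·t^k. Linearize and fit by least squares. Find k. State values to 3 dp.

k = 0.937

With ln sᵢ as the transformed response and ln tᵢ as the regressor:
AᵀA = [[10.7942, 6.4457]; [6.4457, 4]], rhs = [17.5914, 10.6798]ᵀ  (here Σln t = 6.4457, Σ(ln t)² = 10.7942, Σln s = 10.6798, Σln t·ln s = 17.5914).
Slope k = (n·Σln t·ln s − Σln t·Σln s)/(n·Σ(ln t)² − (Σln t)²) = (4·17.5914 − 6.4457·10.6798)/1.6295 = 0.93691; ln C = (Σln s − k·Σln t)/n = 1.16018.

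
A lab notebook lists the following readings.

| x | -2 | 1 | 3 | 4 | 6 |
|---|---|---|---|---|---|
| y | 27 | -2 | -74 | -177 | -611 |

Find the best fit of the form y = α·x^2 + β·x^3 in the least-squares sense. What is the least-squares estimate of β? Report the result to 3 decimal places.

MᵀM·[α, β]ᵀ = Mᵀy reads: 1650·α + 9012·β = -25388;  9012·α + 51546·β = -145520.
Δ = 1650·51546 − 9012² = 3834756.
α = ((-25388)·51546 − 9012·(-145520))/3834756 = 77122/106521; β = (1650·(-145520) − 9012·(-25388))/3834756 = -314204/106521.

β = -2.950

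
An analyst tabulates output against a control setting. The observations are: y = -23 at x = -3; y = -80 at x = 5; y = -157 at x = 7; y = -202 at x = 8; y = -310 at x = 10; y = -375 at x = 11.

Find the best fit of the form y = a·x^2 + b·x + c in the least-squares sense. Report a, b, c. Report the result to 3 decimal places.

a = -2.970, b = -1.378, c = -0.291

MᵀM·[a, b, c]ᵀ = Mᵀy reads: 31844·a + 3284·b + 368·c = -99203;  3284·a + 368·b + 38·c = -10271;  368·a + 38·b + 6·c = -1147.
Row-reducing yields a = -403839/135980, b = -1441/1046, c = -9907/33995.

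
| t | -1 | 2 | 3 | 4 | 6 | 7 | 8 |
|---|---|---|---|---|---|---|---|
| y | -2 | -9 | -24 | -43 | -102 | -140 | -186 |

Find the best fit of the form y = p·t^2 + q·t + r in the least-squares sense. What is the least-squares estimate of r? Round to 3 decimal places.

r = 1.618

With design matrix X, XᵀX = [[8147, 1169, 179]; [1169, 179, 29]; [179, 29, 7]] and Xᵀy = [-23378, -3340, -506]ᵀ.
Inverting the 3×3 Gram matrix, [p, q, r]ᵀ = [-36226/11991, 19391/23982, 12937/7994]ᵀ.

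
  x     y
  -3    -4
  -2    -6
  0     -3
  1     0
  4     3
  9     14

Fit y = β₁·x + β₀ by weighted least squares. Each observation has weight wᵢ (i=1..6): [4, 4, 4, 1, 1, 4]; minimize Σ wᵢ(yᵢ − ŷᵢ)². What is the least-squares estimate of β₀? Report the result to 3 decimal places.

β₀ = -1.523

From the data, Σwᵢ·x·x = 393, Σwᵢ·x = 21, Σwᵢ·1 = 18.
Moment sums: Σwᵢ·x·y = 612, Σwᵢ·y = 7.
So MᵀWM·[β₁, β₀]ᵀ = MᵀWy: [[393, 21]; [21, 18]]·[β₁, β₀]ᵀ = [612, 7]ᵀ.
det = 393·18 − 21² = 6633.
β₁ = (612·18 − 21·7)/6633 = 3623/2211; β₀ = (393·7 − 21·612)/6633 = -3367/2211.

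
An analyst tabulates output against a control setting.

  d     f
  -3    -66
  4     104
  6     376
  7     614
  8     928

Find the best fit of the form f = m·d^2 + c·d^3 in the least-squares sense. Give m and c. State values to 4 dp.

The normal equations are: 8130·m + 58132·c = 104084;  58132·m + 431274·c = 775392.
Determinant 8130·431274 − 58132² = 126928196.
m = (104084·431274 − 58132·775392)/126928196 = -46591182/31732049; c = (8130·775392 − 58132·104084)/126928196 = 63331468/31732049.

m = -1.4683, c = 1.9958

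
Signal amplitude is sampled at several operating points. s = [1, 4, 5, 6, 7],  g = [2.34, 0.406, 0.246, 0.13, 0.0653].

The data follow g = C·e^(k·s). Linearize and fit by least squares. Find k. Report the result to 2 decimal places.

k = -0.59

Linearized form: ln g = k·s + ln C. From the 5 transformed points,
Sums: Σs = 23.0000, Σ(s)² = 127.0000, Σln g = -6.2227, Σs·ln g = -41.1102.
Normal system: [[127.0000, 23.0000]; [23.0000, 5]]·[k, ln C]ᵀ = [-41.1102, -6.2227]ᵀ.
Solving (det = 106.0000): k = -0.58896, ln C = 1.46470.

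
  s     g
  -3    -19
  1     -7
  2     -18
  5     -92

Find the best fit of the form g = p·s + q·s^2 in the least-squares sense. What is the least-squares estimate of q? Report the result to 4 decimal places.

q = -3.0886

The normal system MᵀM·[p, q]ᵀ = Mᵀg is [[39, 107]; [107, 723]]·[p, q]ᵀ = [-446, -2550]ᵀ.
Δ = 39·723 − 107² = 16748.
p = ((-446)·723 − 107·(-2550))/16748 = -234/79; q = (39·(-2550) − 107·(-446))/16748 = -244/79.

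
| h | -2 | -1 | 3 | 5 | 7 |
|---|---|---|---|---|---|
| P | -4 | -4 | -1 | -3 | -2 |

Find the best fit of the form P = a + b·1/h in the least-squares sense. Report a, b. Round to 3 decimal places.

a = -2.483, b = 1.924

Compute the Gram sums: Σ1 = 5, Σ1/h = -173/210, Σ1/h·1/h = 62689/44100.
For MᵀP: ΣP = -14, Σ1/h·P = 502/105.
MᵀM·[a, b]ᵀ = MᵀP becomes [[5, -173/210]; [-173/210, 62689/44100]]·[a, b]ᵀ = [-14, 502/105]ᵀ.
Eliminating b: (62689/44100)·(row 1) − (-173/210)·(row 2) gives (70879/11025)·a = (62689/44100)·(-14) − (-173/210)·(502/105) = -351977/22050, so a = -351977/141758.
Then b = ((502/105) − (-173/210)·(-351977/141758))/(62689/44100) = 136395/70879.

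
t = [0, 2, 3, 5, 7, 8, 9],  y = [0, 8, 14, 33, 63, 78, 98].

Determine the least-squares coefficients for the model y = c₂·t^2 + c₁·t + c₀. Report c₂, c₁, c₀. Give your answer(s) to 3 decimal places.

c₂ = 1.032, c₁ = 1.572, c₀ = 0.161

Entries of XᵀX: Σt^2·t^2 = 13780, Σt^2·t = 1744, Σt^2 = 232, Σt·t = 232, Σt = 34, Σ1 = 7.
For Xᵀy: Σt^2·y = 17000, Σt·y = 2170, Σy = 294.
So XᵀX·[c₂, c₁, c₀]ᵀ = Xᵀy: [[13780, 1744, 232]; [1744, 232, 34]; [232, 34, 7]]·[c₂, c₁, c₀]ᵀ = [17000, 2170, 294]ᵀ.
Solving the 3×3 system (Gaussian elimination) gives c₂ = 1322/1281, c₁ = 12083/7686, c₀ = 617/3843.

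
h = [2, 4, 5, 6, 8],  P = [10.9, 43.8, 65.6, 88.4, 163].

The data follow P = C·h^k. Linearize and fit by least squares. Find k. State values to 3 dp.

k = 1.935

With ln Pᵢ as the transformed response and ln hᵢ as the regressor:
Σln h = 7.5601, Σ(ln h)² = 12.5270, Σln P = 19.9276, Σln h·ln P = 32.2512.
Equations: 12.5270·k + 7.5601·ln C = 32.2512;  7.5601·k + 5·ln C = 19.9276.
Δ = 12.5270·5 − (7.5601)² = 5.4804; k = (32.2512·5 − 7.5601·19.9276)/5.4804 = 1.93455, ln C = (12.5270·19.9276 − 7.5601·32.2512)/5.4804 = 1.06045.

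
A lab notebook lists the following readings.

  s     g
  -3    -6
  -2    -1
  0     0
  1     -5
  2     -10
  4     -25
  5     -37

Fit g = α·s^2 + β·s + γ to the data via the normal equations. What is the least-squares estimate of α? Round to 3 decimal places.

α = -1.063

MᵀM·[α, β, γ]ᵀ = Mᵀg reads: 995·α + 163·β + 59·γ = -1428;  163·α + 59·β + 7·γ = -290;  59·α + 7·β + 7·γ = -84.
Row-reducing yields α = -539/507, β = -1861/1014, γ = -407/338.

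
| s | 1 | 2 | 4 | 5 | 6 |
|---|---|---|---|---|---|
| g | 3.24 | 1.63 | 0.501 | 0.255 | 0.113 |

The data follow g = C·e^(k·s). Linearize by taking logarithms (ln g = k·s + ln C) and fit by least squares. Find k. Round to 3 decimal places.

k = -0.655

Linearized form: ln g = k·s + ln C. From the 5 transformed points,
XᵀX = [[82.0000, 18.0000]; [18.0000, 5]], rhs = [-20.5265, -2.5739]ᵀ  (here Σs = 18.0000, Σ(s)² = 82.0000, Σln g = -2.5739, Σs·ln g = -20.5265).
Slope k = (n·Σs·ln g − Σs·Σln g)/(n·Σ(s)² − (Σs)²) = (5·-20.5265 − 18.0000·-2.5739)/86.0000 = -0.65469; ln C = (Σln g − k·Σs)/n = 1.84211.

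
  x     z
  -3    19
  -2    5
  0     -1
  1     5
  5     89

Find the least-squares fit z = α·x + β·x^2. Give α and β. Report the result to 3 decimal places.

The normal equations are: 39·α + 91·β = 383;  91·α + 723·β = 2421.
Δ = 39·723 − 91² = 19916.
α = (383·723 − 91·2421)/19916 = 28299/9958; β = (39·2421 − 91·383)/19916 = 2291/766.

α = 2.842, β = 2.991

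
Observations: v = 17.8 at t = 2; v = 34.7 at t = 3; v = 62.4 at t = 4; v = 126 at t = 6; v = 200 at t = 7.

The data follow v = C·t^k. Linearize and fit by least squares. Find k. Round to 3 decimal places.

Let Y = ln v. Fitting Y = k·ln t + ln C by least squares:
XᵀX = [[10.6062, 6.9157]; [6.9157, 5]], rhs = [30.5980, 20.6941]ᵀ  (here Σln t = 6.9157, Σ(ln t)² = 10.6062, Σln v = 20.6941, Σln t·ln v = 30.5980).
Δ = 10.6062·5 − (6.9157)² = 5.2037; k = (30.5980·5 − 6.9157·20.6941)/5.2037 = 1.89779, ln C = (10.6062·20.6941 − 6.9157·30.5980)/5.2037 = 1.51390.

k = 1.898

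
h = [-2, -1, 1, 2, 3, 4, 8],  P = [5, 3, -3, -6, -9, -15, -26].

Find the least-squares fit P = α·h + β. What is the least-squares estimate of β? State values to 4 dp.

Sums needed: Σh·h = 99, Σh = 15, Σ1 = 7.
Right-hand side: Σh·P = -323, ΣP = -51.
So AᵀA·[α, β]ᵀ = AᵀP: [[99, 15]; [15, 7]]·[α, β]ᵀ = [-323, -51]ᵀ.
det = 99·7 − 15² = 468.
α = ((-323)·7 − 15·(-51))/468 = -374/117; β = (99·(-51) − 15·(-323))/468 = -17/39.

β = -0.4359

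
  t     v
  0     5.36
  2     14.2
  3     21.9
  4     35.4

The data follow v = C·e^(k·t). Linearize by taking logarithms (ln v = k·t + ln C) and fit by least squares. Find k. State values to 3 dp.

k = 0.470

Taking logs, ln v = k·t + ln C, so regress ln v on t.
XᵀX = [[29.0000, 9.0000]; [9.0000, 4]], rhs = [28.8328, 10.9854]ᵀ  (here Σt = 9.0000, Σ(t)² = 29.0000, Σln v = 10.9854, Σt·ln v = 28.8328).
Slope k = (n·Σt·ln v − Σt·Σln v)/(n·Σ(t)² − (Σt)²) = (4·28.8328 − 9.0000·10.9854)/35.0000 = 0.47036; ln C = (Σln v − k·Σt)/n = 1.68805.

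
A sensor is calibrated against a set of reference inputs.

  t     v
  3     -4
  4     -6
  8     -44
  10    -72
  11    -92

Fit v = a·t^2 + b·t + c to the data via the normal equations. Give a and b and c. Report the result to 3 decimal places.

a = -1.032, b = 3.430, c = -4.297

Normal-equation sums: Σt^2·t^2 = 29074, Σt^2·t = 2934, Σt^2 = 310, Σt·t = 310, Σt = 36, Σ1 = 5.
Right-hand side: Σt^2·v = -21280, Σt·v = -2120, Σv = -218.
Normal equations: [[29074, 2934, 310]; [2934, 310, 36]; [310, 36, 5]]·[a, b, c]ᵀ = [-21280, -2120, -218]ᵀ.
Inverting the 3×3 Gram matrix, [a, b, c]ᵀ = [-5019/4862, 1283/374, -10447/2431]ᵀ.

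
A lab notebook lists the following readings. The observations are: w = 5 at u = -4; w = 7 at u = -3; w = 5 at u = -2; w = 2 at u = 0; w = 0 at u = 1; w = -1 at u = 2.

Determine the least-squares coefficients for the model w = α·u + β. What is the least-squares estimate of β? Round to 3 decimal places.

Sums needed: Σu·u = 34, Σu = -6, Σ1 = 6.
For Aᵀw: Σu·w = -53, Σw = 18.
Normal equations: [[34, -6]; [-6, 6]]·[α, β]ᵀ = [-53, 18]ᵀ.
Eliminating β: 6·(row 1) − (-6)·(row 2) gives 168·α = 6·(-53) − (-6)·18 = -210, so α = -5/4.
Then β = (18 − (-6)·(-5/4))/6 = 7/4.

β = 1.750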